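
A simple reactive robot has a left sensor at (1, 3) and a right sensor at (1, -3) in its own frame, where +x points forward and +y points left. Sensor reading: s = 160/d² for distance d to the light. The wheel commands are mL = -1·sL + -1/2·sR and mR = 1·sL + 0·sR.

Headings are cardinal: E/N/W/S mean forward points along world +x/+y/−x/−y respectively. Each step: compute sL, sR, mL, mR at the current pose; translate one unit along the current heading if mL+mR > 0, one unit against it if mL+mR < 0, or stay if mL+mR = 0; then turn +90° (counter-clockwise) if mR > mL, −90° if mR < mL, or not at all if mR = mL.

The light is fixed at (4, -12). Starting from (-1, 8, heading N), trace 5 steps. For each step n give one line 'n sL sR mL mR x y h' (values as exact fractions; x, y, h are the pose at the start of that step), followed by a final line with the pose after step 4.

0 32/101 32/89 -4464/8989 32/101 -1 8 N
1 40/73 4/13 -666/949 40/73 -1 7 W
2 32/65 160/373 -17136/24245 32/65 0 7 S
3 80/269 80/149 -22680/40081 80/269 0 8 E
4 32/101 32/89 -4464/8989 32/101 -1 8 N
final -1 7 W

n=0: pose=(-1,8,N); sL=32/101, sR=32/89; mL=-4464/8989, mR=32/101; mL+mR=-16/89 → advance -1; mR−mL=7312/8989 → turn +1·90°
n=1: pose=(-1,7,W); sL=40/73, sR=4/13; mL=-666/949, mR=40/73; mL+mR=-2/13 → advance -1; mR−mL=1186/949 → turn +1·90°
n=2: pose=(0,7,S); sL=32/65, sR=160/373; mL=-17136/24245, mR=32/65; mL+mR=-80/373 → advance -1; mR−mL=29072/24245 → turn +1·90°
n=3: pose=(0,8,E); sL=80/269, sR=80/149; mL=-22680/40081, mR=80/269; mL+mR=-40/149 → advance -1; mR−mL=34600/40081 → turn +1·90°
n=4: pose=(-1,8,N); sL=32/101, sR=32/89; mL=-4464/8989, mR=32/101; mL+mR=-16/89 → advance -1; mR−mL=7312/8989 → turn +1·90°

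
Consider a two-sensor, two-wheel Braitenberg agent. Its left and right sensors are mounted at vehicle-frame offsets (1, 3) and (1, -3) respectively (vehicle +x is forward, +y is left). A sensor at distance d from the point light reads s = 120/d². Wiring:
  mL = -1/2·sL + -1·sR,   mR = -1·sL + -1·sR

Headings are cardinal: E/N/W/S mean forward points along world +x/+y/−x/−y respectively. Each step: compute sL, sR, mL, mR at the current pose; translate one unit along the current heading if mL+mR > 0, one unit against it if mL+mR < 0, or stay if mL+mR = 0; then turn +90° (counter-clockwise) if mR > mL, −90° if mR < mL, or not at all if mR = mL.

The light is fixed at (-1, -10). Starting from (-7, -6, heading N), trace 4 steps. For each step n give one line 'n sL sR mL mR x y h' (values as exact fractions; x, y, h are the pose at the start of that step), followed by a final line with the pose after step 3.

n=0: pose=(-7,-6,N); sL=60/53, sR=60/17; mL=-3690/901, mR=-4200/901; mL+mR=-7890/901 → advance -1; mR−mL=-30/53 → turn -1·90°
n=1: pose=(-7,-7,E); sL=120/61, sR=24/5; mL=-1764/305, mR=-2064/305; mL+mR=-3828/305 → advance -1; mR−mL=-60/61 → turn -1·90°
n=2: pose=(-8,-7,S); sL=6, sR=15/13; mL=-54/13, mR=-93/13; mL+mR=-147/13 → advance -1; mR−mL=-3 → turn -1·90°
n=3: pose=(-8,-6,W); sL=24/13, sR=120/113; mL=-2916/1469, mR=-4272/1469; mL+mR=-7188/1469 → advance -1; mR−mL=-12/13 → turn -1·90°

0 60/53 60/17 -3690/901 -4200/901 -7 -6 N
1 120/61 24/5 -1764/305 -2064/305 -7 -7 E
2 6 15/13 -54/13 -93/13 -8 -7 S
3 24/13 120/113 -2916/1469 -4272/1469 -8 -6 W
final -7 -6 N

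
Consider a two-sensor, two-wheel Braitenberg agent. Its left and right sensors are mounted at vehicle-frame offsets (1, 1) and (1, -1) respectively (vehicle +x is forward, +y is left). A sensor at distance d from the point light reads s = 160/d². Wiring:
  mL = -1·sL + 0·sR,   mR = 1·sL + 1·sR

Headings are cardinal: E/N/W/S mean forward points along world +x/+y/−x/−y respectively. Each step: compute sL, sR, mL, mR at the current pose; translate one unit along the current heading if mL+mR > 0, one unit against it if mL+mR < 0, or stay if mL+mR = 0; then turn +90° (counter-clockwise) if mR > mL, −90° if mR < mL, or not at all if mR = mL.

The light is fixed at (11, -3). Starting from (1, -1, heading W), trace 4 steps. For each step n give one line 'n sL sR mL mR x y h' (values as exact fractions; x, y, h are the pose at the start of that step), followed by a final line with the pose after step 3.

n=0: pose=(1,-1,W); sL=80/61, sR=16/13; mL=-80/61, mR=2016/793; mL+mR=16/13 → advance +1; mR−mL=3056/793 → turn +1·90°
n=1: pose=(0,-1,S); sL=160/101, sR=32/29; mL=-160/101, mR=7872/2929; mL+mR=32/29 → advance +1; mR−mL=12512/2929 → turn +1·90°
n=2: pose=(0,-2,E); sL=20/13, sR=8/5; mL=-20/13, mR=204/65; mL+mR=8/5 → advance +1; mR−mL=304/65 → turn +1·90°
n=3: pose=(1,-2,N); sL=32/25, sR=32/17; mL=-32/25, mR=1344/425; mL+mR=32/17 → advance +1; mR−mL=1888/425 → turn +1·90°

0 80/61 16/13 -80/61 2016/793 1 -1 W
1 160/101 32/29 -160/101 7872/2929 0 -1 S
2 20/13 8/5 -20/13 204/65 0 -2 E
3 32/25 32/17 -32/25 1344/425 1 -2 N
final 1 -1 W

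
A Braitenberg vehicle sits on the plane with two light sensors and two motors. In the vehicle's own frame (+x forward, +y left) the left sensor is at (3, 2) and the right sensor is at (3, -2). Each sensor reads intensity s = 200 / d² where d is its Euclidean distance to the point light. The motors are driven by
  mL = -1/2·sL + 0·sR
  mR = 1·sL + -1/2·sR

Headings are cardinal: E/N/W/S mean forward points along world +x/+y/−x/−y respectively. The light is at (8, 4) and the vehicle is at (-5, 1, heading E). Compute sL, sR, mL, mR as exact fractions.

left sensor world pos  = (-2, 3); dL² = 101
right sensor world pos = (-2, -1); dR² = 125
sL = 200/101 = 200/101
sR = 200/125 = 8/5
mL = -1/2·sL + 0·sR = -100/101
mR = 1·sL + -1/2·sR = 596/505

200/101 8/5 -100/101 596/505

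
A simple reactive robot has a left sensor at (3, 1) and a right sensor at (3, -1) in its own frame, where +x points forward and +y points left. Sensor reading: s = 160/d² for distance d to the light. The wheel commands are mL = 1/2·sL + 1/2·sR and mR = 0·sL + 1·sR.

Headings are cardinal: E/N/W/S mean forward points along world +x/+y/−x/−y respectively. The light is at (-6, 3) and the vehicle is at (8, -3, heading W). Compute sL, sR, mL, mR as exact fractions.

left sensor world pos  = (5, -4); dL² = 170
right sensor world pos = (5, -2); dR² = 146
sL = 160/170 = 16/17
sR = 160/146 = 80/73
mL = 1/2·sL + 1/2·sR = 1264/1241
mR = 0·sL + 1·sR = 80/73

16/17 80/73 1264/1241 80/73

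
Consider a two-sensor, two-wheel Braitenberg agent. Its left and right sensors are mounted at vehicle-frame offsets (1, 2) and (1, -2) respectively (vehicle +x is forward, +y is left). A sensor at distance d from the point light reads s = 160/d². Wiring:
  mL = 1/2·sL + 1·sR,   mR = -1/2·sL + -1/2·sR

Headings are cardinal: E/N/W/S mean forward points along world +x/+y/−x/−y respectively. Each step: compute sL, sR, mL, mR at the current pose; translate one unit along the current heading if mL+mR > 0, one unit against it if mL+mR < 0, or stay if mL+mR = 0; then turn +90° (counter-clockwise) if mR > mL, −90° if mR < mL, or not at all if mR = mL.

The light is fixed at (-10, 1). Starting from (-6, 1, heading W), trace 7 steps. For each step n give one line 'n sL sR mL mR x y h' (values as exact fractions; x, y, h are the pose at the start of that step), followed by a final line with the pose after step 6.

0 160/13 160/13 240/13 -160/13 -6 1 W
1 80 80/13 600/13 -560/13 -7 1 N
2 32/5 160/17 1072/85 -672/85 -7 2 E
3 40/9 40 380/9 -200/9 -6 2 S
4 160/13 160/13 240/13 -160/13 -6 1 W
5 80 80/13 600/13 -560/13 -7 1 N
6 32/5 160/17 1072/85 -672/85 -7 2 E
final -6 2 S

n=0: pose=(-6,1,W); sL=160/13, sR=160/13; mL=240/13, mR=-160/13; mL+mR=80/13 → advance +1; mR−mL=-400/13 → turn -1·90°
n=1: pose=(-7,1,N); sL=80, sR=80/13; mL=600/13, mR=-560/13; mL+mR=40/13 → advance +1; mR−mL=-1160/13 → turn -1·90°
n=2: pose=(-7,2,E); sL=32/5, sR=160/17; mL=1072/85, mR=-672/85; mL+mR=80/17 → advance +1; mR−mL=-1744/85 → turn -1·90°
n=3: pose=(-6,2,S); sL=40/9, sR=40; mL=380/9, mR=-200/9; mL+mR=20 → advance +1; mR−mL=-580/9 → turn -1·90°
n=4: pose=(-6,1,W); sL=160/13, sR=160/13; mL=240/13, mR=-160/13; mL+mR=80/13 → advance +1; mR−mL=-400/13 → turn -1·90°
n=5: pose=(-7,1,N); sL=80, sR=80/13; mL=600/13, mR=-560/13; mL+mR=40/13 → advance +1; mR−mL=-1160/13 → turn -1·90°
n=6: pose=(-7,2,E); sL=32/5, sR=160/17; mL=1072/85, mR=-672/85; mL+mR=80/17 → advance +1; mR−mL=-1744/85 → turn -1·90°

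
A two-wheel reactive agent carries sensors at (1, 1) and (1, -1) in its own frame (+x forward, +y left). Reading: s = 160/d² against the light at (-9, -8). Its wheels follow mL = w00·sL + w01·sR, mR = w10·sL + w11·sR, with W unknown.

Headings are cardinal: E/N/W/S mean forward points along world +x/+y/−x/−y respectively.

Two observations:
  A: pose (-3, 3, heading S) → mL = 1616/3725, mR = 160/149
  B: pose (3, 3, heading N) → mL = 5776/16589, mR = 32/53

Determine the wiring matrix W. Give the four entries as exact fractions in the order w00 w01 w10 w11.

1 -1/2 1 0

obs A: pose=(-3,3,S) → sL=160/149, sR=32/25, mL=1616/3725, mR=160/149
obs B: pose=(3,3,N) → sL=32/53, sR=160/313, mL=5776/16589, mR=32/53
sensor matrix S = [[160/149, 32/25], [32/53, 160/313]]; det S = -13836288/61794025
solve [mL_A; mL_B] = S·[w00; w01] and [mR_A; mR_B] = S·[w10; w11]:
  w00 = 1, w01 = -1/2, w10 = 1, w11 = 0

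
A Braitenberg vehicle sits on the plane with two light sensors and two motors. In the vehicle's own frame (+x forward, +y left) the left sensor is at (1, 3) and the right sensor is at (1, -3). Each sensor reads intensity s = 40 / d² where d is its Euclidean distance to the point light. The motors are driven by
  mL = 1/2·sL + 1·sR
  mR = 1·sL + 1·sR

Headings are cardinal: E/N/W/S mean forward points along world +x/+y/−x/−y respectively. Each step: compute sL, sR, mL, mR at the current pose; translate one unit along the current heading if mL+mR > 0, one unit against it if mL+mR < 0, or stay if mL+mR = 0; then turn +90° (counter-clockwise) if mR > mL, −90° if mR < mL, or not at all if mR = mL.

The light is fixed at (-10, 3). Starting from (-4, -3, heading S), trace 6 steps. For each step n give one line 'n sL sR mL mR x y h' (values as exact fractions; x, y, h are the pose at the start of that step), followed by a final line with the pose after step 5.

0 4/13 20/29 318/377 376/377 -4 -3 S
1 8/13 40/149 1116/1937 1712/1937 -4 -4 E
2 10/13 5/17 150/221 235/221 -3 -4 N
3 40/117 8/9 124/117 16/13 -3 -3 W
4 4/13 20/29 318/377 376/377 -4 -3 S
5 8/13 40/149 1116/1937 1712/1937 -4 -4 E
final -3 -4 N

n=0: pose=(-4,-3,S); sL=4/13, sR=20/29; mL=318/377, mR=376/377; mL+mR=694/377 → advance +1; mR−mL=2/13 → turn +1·90°
n=1: pose=(-4,-4,E); sL=8/13, sR=40/149; mL=1116/1937, mR=1712/1937; mL+mR=2828/1937 → advance +1; mR−mL=4/13 → turn +1·90°
n=2: pose=(-3,-4,N); sL=10/13, sR=5/17; mL=150/221, mR=235/221; mL+mR=385/221 → advance +1; mR−mL=5/13 → turn +1·90°
n=3: pose=(-3,-3,W); sL=40/117, sR=8/9; mL=124/117, mR=16/13; mL+mR=268/117 → advance +1; mR−mL=20/117 → turn +1·90°
n=4: pose=(-4,-3,S); sL=4/13, sR=20/29; mL=318/377, mR=376/377; mL+mR=694/377 → advance +1; mR−mL=2/13 → turn +1·90°
n=5: pose=(-4,-4,E); sL=8/13, sR=40/149; mL=1116/1937, mR=1712/1937; mL+mR=2828/1937 → advance +1; mR−mL=4/13 → turn +1·90°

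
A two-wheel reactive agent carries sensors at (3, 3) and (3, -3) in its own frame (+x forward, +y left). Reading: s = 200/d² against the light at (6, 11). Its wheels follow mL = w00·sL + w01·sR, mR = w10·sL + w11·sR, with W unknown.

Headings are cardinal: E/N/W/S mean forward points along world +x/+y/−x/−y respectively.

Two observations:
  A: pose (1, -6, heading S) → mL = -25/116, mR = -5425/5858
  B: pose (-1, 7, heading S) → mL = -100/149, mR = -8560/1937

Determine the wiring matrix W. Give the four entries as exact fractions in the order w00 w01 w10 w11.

obs A: pose=(1,-6,S) → sL=50/101, sR=25/58, mL=-25/116, mR=-5425/5858
obs B: pose=(-1,7,S) → sL=40/13, sR=200/149, mL=-100/149, mR=-8560/1937
sensor matrix S = [[50/101, 25/58], [40/13, 200/149]]; det S = -3754500/5673473
solve [mL_A; mL_B] = S·[w00; w01] and [mR_A; mR_B] = S·[w10; w11]:
  w00 = 0, w01 = -1/2, w10 = -1, w11 = -1

0 -1/2 -1 -1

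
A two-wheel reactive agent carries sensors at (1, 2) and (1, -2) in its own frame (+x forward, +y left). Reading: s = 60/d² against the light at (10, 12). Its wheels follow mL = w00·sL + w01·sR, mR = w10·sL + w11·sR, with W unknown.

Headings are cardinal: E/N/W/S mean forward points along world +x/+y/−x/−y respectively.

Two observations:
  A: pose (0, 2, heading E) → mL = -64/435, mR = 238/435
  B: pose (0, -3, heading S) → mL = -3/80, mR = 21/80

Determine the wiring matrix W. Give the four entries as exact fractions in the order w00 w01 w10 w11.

-1 1 1 1/2

obs A: pose=(0,2,E) → sL=12/29, sR=4/15, mL=-64/435, mR=238/435
obs B: pose=(0,-3,S) → sL=3/16, sR=3/20, mL=-3/80, mR=21/80
sensor matrix S = [[12/29, 4/15], [3/16, 3/20]]; det S = 7/580
solve [mL_A; mL_B] = S·[w00; w01] and [mR_A; mR_B] = S·[w10; w11]:
  w00 = -1, w01 = 1, w10 = 1, w11 = 1/2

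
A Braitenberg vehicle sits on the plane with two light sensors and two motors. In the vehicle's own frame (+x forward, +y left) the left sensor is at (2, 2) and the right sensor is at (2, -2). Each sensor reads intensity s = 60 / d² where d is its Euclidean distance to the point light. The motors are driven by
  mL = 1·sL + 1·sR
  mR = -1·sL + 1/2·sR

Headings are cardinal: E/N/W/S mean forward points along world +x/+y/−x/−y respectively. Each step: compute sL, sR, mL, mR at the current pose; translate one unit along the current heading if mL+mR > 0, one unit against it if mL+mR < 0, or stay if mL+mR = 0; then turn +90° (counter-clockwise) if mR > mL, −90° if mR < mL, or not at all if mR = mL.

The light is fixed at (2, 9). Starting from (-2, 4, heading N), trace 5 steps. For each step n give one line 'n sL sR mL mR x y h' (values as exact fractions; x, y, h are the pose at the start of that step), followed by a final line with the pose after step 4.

n=0: pose=(-2,4,N); sL=4/3, sR=60/13; mL=232/39, mR=38/39; mL+mR=90/13 → advance +1; mR−mL=-194/39 → turn -1·90°
n=1: pose=(-2,5,E); sL=15/2, sR=3/2; mL=9, mR=-27/4; mL+mR=9/4 → advance +1; mR−mL=-63/4 → turn -1·90°
n=2: pose=(-1,5,S); sL=60/37, sR=60/61; mL=5880/2257, mR=-2550/2257; mL+mR=90/61 → advance +1; mR−mL=-8430/2257 → turn -1·90°
n=3: pose=(-1,4,W); sL=30/37, sR=30/17; mL=1620/629, mR=45/629; mL+mR=45/17 → advance +1; mR−mL=-1575/629 → turn -1·90°
n=4: pose=(-2,4,N); sL=4/3, sR=60/13; mL=232/39, mR=38/39; mL+mR=90/13 → advance +1; mR−mL=-194/39 → turn -1·90°

0 4/3 60/13 232/39 38/39 -2 4 N
1 15/2 3/2 9 -27/4 -2 5 E
2 60/37 60/61 5880/2257 -2550/2257 -1 5 S
3 30/37 30/17 1620/629 45/629 -1 4 W
4 4/3 60/13 232/39 38/39 -2 4 N
final -2 5 E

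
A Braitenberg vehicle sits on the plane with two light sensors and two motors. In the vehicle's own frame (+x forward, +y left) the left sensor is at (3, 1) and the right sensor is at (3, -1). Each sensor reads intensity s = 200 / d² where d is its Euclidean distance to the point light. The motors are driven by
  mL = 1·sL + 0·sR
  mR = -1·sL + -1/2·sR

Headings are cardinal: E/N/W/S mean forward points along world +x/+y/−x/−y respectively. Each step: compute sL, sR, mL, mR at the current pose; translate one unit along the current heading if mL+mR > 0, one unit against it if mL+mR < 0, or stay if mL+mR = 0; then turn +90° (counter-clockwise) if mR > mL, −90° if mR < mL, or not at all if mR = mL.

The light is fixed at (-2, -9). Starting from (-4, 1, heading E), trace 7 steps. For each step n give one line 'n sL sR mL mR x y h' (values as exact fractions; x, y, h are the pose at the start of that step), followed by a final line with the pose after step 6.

n=0: pose=(-4,1,E); sL=100/61, sR=100/41; mL=100/61, mR=-7150/2501; mL+mR=-50/41 → advance -1; mR−mL=-11250/2501 → turn -1·90°
n=1: pose=(-5,1,S); sL=200/53, sR=40/13; mL=200/53, mR=-3660/689; mL+mR=-20/13 → advance -1; mR−mL=-6260/689 → turn -1·90°
n=2: pose=(-5,2,W); sL=25/17, sR=10/9; mL=25/17, mR=-310/153; mL+mR=-5/9 → advance -1; mR−mL=-535/153 → turn -1·90°
n=3: pose=(-4,2,N); sL=40/41, sR=200/197; mL=40/41, mR=-11980/8077; mL+mR=-100/197 → advance -1; mR−mL=-19860/8077 → turn -1·90°
n=4: pose=(-4,1,E); sL=100/61, sR=100/41; mL=100/61, mR=-7150/2501; mL+mR=-50/41 → advance -1; mR−mL=-11250/2501 → turn -1·90°
n=5: pose=(-5,1,S); sL=200/53, sR=40/13; mL=200/53, mR=-3660/689; mL+mR=-20/13 → advance -1; mR−mL=-6260/689 → turn -1·90°
n=6: pose=(-5,2,W); sL=25/17, sR=10/9; mL=25/17, mR=-310/153; mL+mR=-5/9 → advance -1; mR−mL=-535/153 → turn -1·90°

0 100/61 100/41 100/61 -7150/2501 -4 1 E
1 200/53 40/13 200/53 -3660/689 -5 1 S
2 25/17 10/9 25/17 -310/153 -5 2 W
3 40/41 200/197 40/41 -11980/8077 -4 2 N
4 100/61 100/41 100/61 -7150/2501 -4 1 E
5 200/53 40/13 200/53 -3660/689 -5 1 S
6 25/17 10/9 25/17 -310/153 -5 2 W
final -4 2 N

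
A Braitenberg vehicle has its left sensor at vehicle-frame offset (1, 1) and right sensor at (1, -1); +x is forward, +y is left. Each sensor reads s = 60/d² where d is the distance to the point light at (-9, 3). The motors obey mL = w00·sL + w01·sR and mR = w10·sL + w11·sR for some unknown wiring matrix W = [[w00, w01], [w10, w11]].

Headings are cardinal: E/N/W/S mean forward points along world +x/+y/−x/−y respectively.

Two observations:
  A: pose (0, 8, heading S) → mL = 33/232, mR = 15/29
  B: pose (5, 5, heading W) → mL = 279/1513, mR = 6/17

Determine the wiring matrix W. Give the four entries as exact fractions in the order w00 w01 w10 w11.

obs A: pose=(0,8,S) → sL=15/29, sR=3/4, mL=33/232, mR=15/29
obs B: pose=(5,5,W) → sL=6/17, sR=30/89, mL=279/1513, mR=6/17
sensor matrix S = [[15/29, 3/4], [6/17, 30/89]]; det S = -7929/87754
solve [mL_A; mL_B] = S·[w00; w01] and [mR_A; mR_B] = S·[w10; w11]:
  w00 = 1, w01 = -1/2, w10 = 1, w11 = 0

1 -1/2 1 0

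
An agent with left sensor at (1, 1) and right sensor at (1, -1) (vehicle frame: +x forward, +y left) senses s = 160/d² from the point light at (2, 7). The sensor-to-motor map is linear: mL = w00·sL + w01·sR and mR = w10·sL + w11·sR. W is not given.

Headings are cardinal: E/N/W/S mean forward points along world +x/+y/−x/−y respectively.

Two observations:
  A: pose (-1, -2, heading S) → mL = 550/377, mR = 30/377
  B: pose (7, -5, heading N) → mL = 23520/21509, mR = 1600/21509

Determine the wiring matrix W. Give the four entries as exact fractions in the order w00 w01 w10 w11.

obs A: pose=(-1,-2,S) → sL=20/13, sR=40/29, mL=550/377, mR=30/377
obs B: pose=(7,-5,N) → sL=160/137, sR=160/157, mL=23520/21509, mR=1600/21509
sensor matrix S = [[20/13, 40/29], [160/137, 160/157]]; det S = -348800/8108893
solve [mL_A; mL_B] = S·[w00; w01] and [mR_A; mR_B] = S·[w10; w11]:
  w00 = 1/2, w01 = 1/2, w10 = 1/2, w11 = -1/2

1/2 1/2 1/2 -1/2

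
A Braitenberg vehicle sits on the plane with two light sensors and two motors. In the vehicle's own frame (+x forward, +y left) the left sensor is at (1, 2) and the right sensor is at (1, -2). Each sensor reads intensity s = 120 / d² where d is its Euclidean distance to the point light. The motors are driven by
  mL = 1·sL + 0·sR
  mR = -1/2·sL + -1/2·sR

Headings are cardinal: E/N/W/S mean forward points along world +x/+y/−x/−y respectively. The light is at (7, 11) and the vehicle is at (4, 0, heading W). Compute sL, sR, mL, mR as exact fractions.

left sensor world pos  = (3, -2); dL² = 185
right sensor world pos = (3, 2); dR² = 97
sL = 120/185 = 24/37
sR = 120/97 = 120/97
mL = 1·sL + 0·sR = 24/37
mR = -1/2·sL + -1/2·sR = -3384/3589

24/37 120/97 24/37 -3384/3589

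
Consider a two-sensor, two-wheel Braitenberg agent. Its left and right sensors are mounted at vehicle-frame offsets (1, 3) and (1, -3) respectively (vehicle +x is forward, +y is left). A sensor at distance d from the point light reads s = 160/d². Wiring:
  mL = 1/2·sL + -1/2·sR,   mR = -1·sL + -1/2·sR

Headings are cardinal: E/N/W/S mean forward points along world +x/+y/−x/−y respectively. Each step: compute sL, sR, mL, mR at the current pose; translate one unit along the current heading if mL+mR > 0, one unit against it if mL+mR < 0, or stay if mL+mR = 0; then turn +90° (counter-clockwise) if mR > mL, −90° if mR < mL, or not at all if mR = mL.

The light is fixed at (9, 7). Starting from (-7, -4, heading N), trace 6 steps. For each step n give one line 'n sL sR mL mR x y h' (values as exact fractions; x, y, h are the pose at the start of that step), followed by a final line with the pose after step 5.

n=0: pose=(-7,-4,N); sL=160/461, sR=160/269; mL=-15360/124009, mR=-79920/124009; mL+mR=-95280/124009 → advance -1; mR−mL=-240/461 → turn -1·90°
n=1: pose=(-7,-5,E); sL=80/153, sR=16/45; mL=64/765, mR=-536/765; mL+mR=-472/765 → advance -1; mR−mL=-40/51 → turn -1·90°
n=2: pose=(-8,-5,S); sL=32/73, sR=160/569; mL=3264/41537, mR=-24048/41537; mL+mR=-20784/41537 → advance -1; mR−mL=-48/73 → turn -1·90°
n=3: pose=(-8,-4,W); sL=4/13, sR=40/97; mL=-66/1261, mR=-648/1261; mL+mR=-714/1261 → advance -1; mR−mL=-6/13 → turn -1·90°
n=4: pose=(-7,-4,N); sL=160/461, sR=160/269; mL=-15360/124009, mR=-79920/124009; mL+mR=-95280/124009 → advance -1; mR−mL=-240/461 → turn -1·90°
n=5: pose=(-7,-5,E); sL=80/153, sR=16/45; mL=64/765, mR=-536/765; mL+mR=-472/765 → advance -1; mR−mL=-40/51 → turn -1·90°

0 160/461 160/269 -15360/124009 -79920/124009 -7 -4 N
1 80/153 16/45 64/765 -536/765 -7 -5 E
2 32/73 160/569 3264/41537 -24048/41537 -8 -5 S
3 4/13 40/97 -66/1261 -648/1261 -8 -4 W
4 160/461 160/269 -15360/124009 -79920/124009 -7 -4 N
5 80/153 16/45 64/765 -536/765 -7 -5 E
final -8 -5 S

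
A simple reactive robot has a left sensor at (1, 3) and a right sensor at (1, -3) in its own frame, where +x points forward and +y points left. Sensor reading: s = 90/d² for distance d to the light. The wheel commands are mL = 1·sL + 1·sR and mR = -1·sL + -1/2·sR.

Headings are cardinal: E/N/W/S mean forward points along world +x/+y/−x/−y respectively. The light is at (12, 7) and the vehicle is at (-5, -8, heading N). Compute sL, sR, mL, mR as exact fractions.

left sensor world pos  = (-8, -7); dL² = 596
right sensor world pos = (-2, -7); dR² = 392
sL = 90/596 = 45/298
sR = 90/392 = 45/196
mL = 1·sL + 1·sR = 11115/29204
mR = -1·sL + -1/2·sR = -15525/58408

45/298 45/196 11115/29204 -15525/58408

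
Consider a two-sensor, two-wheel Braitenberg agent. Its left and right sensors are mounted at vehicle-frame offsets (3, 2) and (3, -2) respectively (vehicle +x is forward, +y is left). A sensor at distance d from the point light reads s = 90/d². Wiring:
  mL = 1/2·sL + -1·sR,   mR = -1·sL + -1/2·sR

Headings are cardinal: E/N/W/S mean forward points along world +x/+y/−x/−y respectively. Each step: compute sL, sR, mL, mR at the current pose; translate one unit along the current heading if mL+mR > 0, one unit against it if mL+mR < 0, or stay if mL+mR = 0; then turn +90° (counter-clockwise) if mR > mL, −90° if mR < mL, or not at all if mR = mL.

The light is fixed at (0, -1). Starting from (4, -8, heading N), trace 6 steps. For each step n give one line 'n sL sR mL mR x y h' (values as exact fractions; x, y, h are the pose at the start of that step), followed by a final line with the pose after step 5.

n=0: pose=(4,-8,N); sL=9/2, sR=45/26; mL=27/52, mR=-279/52; mL+mR=-63/13 → advance -1; mR−mL=-153/26 → turn -1·90°
n=1: pose=(4,-9,E); sL=18/17, sR=90/149; mL=-189/2533, mR=-3447/2533; mL+mR=-3636/2533 → advance -1; mR−mL=-3258/2533 → turn -1·90°
n=2: pose=(3,-9,S); sL=45/73, sR=45/61; mL=-3825/8906, mR=-8775/8906; mL+mR=-6300/4453 → advance -1; mR−mL=-2475/4453 → turn -1·90°
n=3: pose=(3,-8,W); sL=10/9, sR=18/5; mL=-137/45, mR=-131/45; mL+mR=-268/45 → advance -1; mR−mL=2/15 → turn +1·90°
n=4: pose=(4,-8,S); sL=45/68, sR=45/52; mL=-945/1768, mR=-1935/1768; mL+mR=-360/221 → advance -1; mR−mL=-495/884 → turn -1·90°
n=5: pose=(4,-7,W); sL=18/13, sR=90/17; mL=-1017/221, mR=-891/221; mL+mR=-1908/221 → advance -1; mR−mL=126/221 → turn +1·90°

0 9/2 45/26 27/52 -279/52 4 -8 N
1 18/17 90/149 -189/2533 -3447/2533 4 -9 E
2 45/73 45/61 -3825/8906 -8775/8906 3 -9 S
3 10/9 18/5 -137/45 -131/45 3 -8 W
4 45/68 45/52 -945/1768 -1935/1768 4 -8 S
5 18/13 90/17 -1017/221 -891/221 4 -7 W
final 5 -7 S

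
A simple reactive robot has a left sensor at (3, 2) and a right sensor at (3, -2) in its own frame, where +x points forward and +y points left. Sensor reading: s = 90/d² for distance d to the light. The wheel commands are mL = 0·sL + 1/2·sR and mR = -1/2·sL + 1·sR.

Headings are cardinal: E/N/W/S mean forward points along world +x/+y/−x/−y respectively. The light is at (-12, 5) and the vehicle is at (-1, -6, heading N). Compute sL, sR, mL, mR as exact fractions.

left sensor world pos  = (-3, -3); dL² = 145
right sensor world pos = (1, -3); dR² = 233
sL = 90/145 = 18/29
sR = 90/233 = 90/233
mL = 0·sL + 1/2·sR = 45/233
mR = -1/2·sL + 1·sR = 513/6757

18/29 90/233 45/233 513/6757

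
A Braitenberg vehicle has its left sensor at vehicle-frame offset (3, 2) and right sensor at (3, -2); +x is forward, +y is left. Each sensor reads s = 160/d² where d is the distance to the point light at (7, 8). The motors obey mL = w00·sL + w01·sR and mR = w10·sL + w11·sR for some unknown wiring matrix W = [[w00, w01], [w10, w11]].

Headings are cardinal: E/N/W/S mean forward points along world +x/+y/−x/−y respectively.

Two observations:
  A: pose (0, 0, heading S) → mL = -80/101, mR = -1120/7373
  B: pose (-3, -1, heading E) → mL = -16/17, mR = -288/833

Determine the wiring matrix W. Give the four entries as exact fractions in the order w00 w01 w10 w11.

obs A: pose=(0,0,S) → sL=80/73, sR=80/101, mL=-80/101, mR=-1120/7373
obs B: pose=(-3,-1,E) → sL=80/49, sR=16/17, mL=-16/17, mR=-288/833
sensor matrix S = [[80/73, 80/101], [80/49, 16/17]]; det S = -1607680/6141709
solve [mL_A; mL_B] = S·[w00; w01] and [mR_A; mR_B] = S·[w10; w11]:
  w00 = 0, w01 = -1, w10 = -1/2, w11 = 1/2

0 -1 -1/2 1/2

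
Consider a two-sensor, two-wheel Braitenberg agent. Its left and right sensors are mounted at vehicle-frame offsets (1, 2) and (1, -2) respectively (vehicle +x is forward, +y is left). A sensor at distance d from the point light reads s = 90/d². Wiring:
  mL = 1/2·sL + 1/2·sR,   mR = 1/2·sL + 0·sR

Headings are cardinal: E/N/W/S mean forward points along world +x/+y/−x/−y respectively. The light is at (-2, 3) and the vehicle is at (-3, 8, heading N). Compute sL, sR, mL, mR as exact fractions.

left sensor world pos  = (-5, 9); dL² = 45
right sensor world pos = (-1, 9); dR² = 37
sL = 90/45 = 2
sR = 90/37 = 90/37
mL = 1/2·sL + 1/2·sR = 82/37
mR = 1/2·sL + 0·sR = 1

2 90/37 82/37 1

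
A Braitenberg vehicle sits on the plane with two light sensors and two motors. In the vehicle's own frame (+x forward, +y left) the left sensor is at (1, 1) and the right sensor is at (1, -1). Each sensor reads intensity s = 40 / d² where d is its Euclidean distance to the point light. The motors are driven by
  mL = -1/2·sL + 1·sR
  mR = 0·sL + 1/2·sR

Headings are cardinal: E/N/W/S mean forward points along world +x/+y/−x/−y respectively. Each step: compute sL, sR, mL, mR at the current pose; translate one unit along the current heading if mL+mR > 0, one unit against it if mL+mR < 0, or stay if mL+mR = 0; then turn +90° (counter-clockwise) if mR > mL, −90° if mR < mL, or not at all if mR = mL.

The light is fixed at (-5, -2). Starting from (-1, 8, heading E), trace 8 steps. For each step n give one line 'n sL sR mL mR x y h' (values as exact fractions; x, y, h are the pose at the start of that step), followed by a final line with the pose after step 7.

n=0: pose=(-1,8,E); sL=20/73, sR=20/53; mL=930/3869, mR=10/53; mL+mR=1660/3869 → advance +1; mR−mL=-200/3869 → turn -1·90°
n=1: pose=(0,8,S); sL=40/117, sR=40/97; mL=2740/11349, mR=20/97; mL+mR=5080/11349 → advance +1; mR−mL=-400/11349 → turn -1·90°
n=2: pose=(0,7,W); sL=1/2, sR=10/29; mL=11/116, mR=5/29; mL+mR=31/116 → advance +1; mR−mL=9/116 → turn +1·90°
n=3: pose=(-1,7,S); sL=40/89, sR=40/73; mL=2100/6497, mR=20/73; mL+mR=3880/6497 → advance +1; mR−mL=-320/6497 → turn -1·90°
n=4: pose=(-1,6,W); sL=20/29, sR=4/9; mL=26/261, mR=2/9; mL+mR=28/87 → advance +1; mR−mL=32/261 → turn +1·90°
n=5: pose=(-2,6,S); sL=8/13, sR=40/53; mL=308/689, mR=20/53; mL+mR=568/689 → advance +1; mR−mL=-48/689 → turn -1·90°
n=6: pose=(-2,5,W); sL=1, sR=10/17; mL=3/34, mR=5/17; mL+mR=13/34 → advance +1; mR−mL=7/34 → turn +1·90°
n=7: pose=(-3,5,S); sL=8/9, sR=40/37; mL=212/333, mR=20/37; mL+mR=392/333 → advance +1; mR−mL=-32/333 → turn -1·90°

0 20/73 20/53 930/3869 10/53 -1 8 E
1 40/117 40/97 2740/11349 20/97 0 8 S
2 1/2 10/29 11/116 5/29 0 7 W
3 40/89 40/73 2100/6497 20/73 -1 7 S
4 20/29 4/9 26/261 2/9 -1 6 W
5 8/13 40/53 308/689 20/53 -2 6 S
6 1 10/17 3/34 5/17 -2 5 W
7 8/9 40/37 212/333 20/37 -3 5 S
final -3 4 W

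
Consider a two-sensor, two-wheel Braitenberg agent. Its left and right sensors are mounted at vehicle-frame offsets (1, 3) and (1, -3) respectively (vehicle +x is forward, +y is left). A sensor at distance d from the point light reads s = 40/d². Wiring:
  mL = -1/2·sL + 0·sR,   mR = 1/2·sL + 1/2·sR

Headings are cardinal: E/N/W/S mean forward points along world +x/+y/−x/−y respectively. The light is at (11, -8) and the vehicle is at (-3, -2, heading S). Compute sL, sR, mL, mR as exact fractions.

left sensor world pos  = (0, -3); dL² = 146
right sensor world pos = (-6, -3); dR² = 314
sL = 40/146 = 20/73
sR = 40/314 = 20/157
mL = -1/2·sL + 0·sR = -10/73
mR = 1/2·sL + 1/2·sR = 2300/11461

20/73 20/157 -10/73 2300/11461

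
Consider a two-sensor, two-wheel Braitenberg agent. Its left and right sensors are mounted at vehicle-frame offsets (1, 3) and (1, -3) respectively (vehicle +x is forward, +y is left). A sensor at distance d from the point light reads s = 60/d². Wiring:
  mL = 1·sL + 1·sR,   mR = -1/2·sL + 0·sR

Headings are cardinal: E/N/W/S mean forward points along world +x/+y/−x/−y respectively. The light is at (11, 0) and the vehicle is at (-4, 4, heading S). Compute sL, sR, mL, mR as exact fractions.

left sensor world pos  = (-1, 3); dL² = 153
right sensor world pos = (-7, 3); dR² = 333
sL = 60/153 = 20/51
sR = 60/333 = 20/111
mL = 1·sL + 1·sR = 360/629
mR = -1/2·sL + 0·sR = -10/51

20/51 20/111 360/629 -10/51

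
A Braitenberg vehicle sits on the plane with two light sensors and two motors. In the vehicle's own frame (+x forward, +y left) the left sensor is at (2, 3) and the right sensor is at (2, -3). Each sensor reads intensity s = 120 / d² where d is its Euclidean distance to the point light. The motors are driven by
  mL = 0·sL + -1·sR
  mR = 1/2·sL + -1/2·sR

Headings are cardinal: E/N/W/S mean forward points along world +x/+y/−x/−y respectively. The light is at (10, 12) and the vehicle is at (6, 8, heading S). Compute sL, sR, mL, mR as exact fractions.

120/37 24/17 -24/17 576/629

left sensor world pos  = (9, 6); dL² = 37
right sensor world pos = (3, 6); dR² = 85
sL = 120/37 = 120/37
sR = 120/85 = 24/17
mL = 0·sL + -1·sR = -24/17
mR = 1/2·sL + -1/2·sR = 576/629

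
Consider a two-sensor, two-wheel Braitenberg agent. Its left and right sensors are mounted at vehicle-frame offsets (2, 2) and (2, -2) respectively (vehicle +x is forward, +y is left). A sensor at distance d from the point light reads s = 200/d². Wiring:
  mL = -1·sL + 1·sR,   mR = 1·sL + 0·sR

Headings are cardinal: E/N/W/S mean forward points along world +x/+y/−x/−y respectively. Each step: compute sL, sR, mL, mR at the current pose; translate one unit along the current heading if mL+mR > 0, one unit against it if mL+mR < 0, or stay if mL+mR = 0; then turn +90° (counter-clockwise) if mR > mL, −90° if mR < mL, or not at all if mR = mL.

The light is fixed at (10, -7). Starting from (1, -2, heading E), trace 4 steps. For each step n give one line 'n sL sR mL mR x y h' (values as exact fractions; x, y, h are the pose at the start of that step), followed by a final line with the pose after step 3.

n=0: pose=(1,-2,E); sL=100/49, sR=100/29; mL=2000/1421, mR=100/49; mL+mR=100/29 → advance +1; mR−mL=900/1421 → turn +1·90°
n=1: pose=(2,-2,N); sL=200/149, sR=40/17; mL=2560/2533, mR=200/149; mL+mR=40/17 → advance +1; mR−mL=840/2533 → turn +1·90°
n=2: pose=(2,-1,W); sL=50/29, sR=50/41; mL=-600/1189, mR=50/29; mL+mR=50/41 → advance +1; mR−mL=2650/1189 → turn +1·90°
n=3: pose=(1,-1,S); sL=40/13, sR=200/137; mL=-2880/1781, mR=40/13; mL+mR=200/137 → advance +1; mR−mL=8360/1781 → turn +1·90°

0 100/49 100/29 2000/1421 100/49 1 -2 E
1 200/149 40/17 2560/2533 200/149 2 -2 N
2 50/29 50/41 -600/1189 50/29 2 -1 W
3 40/13 200/137 -2880/1781 40/13 1 -1 S
final 1 -2 E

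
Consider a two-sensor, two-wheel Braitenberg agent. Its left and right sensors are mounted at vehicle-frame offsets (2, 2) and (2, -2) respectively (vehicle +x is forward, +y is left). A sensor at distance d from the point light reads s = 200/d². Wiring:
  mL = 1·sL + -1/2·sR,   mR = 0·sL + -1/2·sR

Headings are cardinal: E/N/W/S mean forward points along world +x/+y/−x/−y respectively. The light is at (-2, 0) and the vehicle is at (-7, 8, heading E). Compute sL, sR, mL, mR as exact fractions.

200/109 40/9 -380/981 -20/9

left sensor world pos  = (-5, 10); dL² = 109
right sensor world pos = (-5, 6); dR² = 45
sL = 200/109 = 200/109
sR = 200/45 = 40/9
mL = 1·sL + -1/2·sR = -380/981
mR = 0·sL + -1/2·sR = -20/9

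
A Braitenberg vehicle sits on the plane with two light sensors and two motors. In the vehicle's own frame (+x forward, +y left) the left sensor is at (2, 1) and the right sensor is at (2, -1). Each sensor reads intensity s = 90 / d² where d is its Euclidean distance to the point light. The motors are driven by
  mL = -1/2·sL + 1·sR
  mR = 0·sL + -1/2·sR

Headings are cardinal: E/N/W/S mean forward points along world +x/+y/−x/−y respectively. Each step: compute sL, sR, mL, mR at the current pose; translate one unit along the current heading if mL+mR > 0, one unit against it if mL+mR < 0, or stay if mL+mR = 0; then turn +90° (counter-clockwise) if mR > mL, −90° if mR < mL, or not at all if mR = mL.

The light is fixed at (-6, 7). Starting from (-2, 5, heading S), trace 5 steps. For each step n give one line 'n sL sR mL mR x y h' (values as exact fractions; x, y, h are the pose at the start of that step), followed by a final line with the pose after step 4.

n=0: pose=(-2,5,S); sL=90/41, sR=18/5; mL=513/205, mR=-9/5; mL+mR=144/205 → advance +1; mR−mL=-882/205 → turn -1·90°
n=1: pose=(-2,4,W); sL=9/2, sR=45/4; mL=9, mR=-45/8; mL+mR=27/8 → advance +1; mR−mL=-117/8 → turn -1·90°
n=2: pose=(-3,4,N); sL=18, sR=90/17; mL=-63/17, mR=-45/17; mL+mR=-108/17 → advance -1; mR−mL=18/17 → turn +1·90°
n=3: pose=(-3,3,W); sL=45/13, sR=9; mL=189/26, mR=-9/2; mL+mR=36/13 → advance +1; mR−mL=-153/13 → turn -1·90°
n=4: pose=(-4,3,N); sL=18, sR=90/13; mL=-27/13, mR=-45/13; mL+mR=-72/13 → advance -1; mR−mL=-18/13 → turn -1·90°

0 90/41 18/5 513/205 -9/5 -2 5 S
1 9/2 45/4 9 -45/8 -2 4 W
2 18 90/17 -63/17 -45/17 -3 4 N
3 45/13 9 189/26 -9/2 -3 3 W
4 18 90/13 -27/13 -45/13 -4 3 N
final -4 2 E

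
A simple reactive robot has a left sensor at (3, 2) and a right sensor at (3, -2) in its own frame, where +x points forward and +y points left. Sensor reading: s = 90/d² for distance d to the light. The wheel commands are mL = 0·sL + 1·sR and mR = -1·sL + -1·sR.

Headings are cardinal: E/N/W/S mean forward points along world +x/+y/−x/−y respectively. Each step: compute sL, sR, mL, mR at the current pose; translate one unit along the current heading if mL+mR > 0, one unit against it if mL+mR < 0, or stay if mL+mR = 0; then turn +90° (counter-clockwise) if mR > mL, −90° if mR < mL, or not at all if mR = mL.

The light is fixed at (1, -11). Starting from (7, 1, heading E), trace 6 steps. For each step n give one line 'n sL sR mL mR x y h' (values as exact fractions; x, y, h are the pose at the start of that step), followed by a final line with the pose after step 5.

n=0: pose=(7,1,E); sL=90/277, sR=90/181; mL=90/181, mR=-41220/50137; mL+mR=-90/277 → advance -1; mR−mL=-66150/50137 → turn -1·90°
n=1: pose=(6,1,S); sL=9/13, sR=1; mL=1, mR=-22/13; mL+mR=-9/13 → advance -1; mR−mL=-35/13 → turn -1·90°
n=2: pose=(6,2,W); sL=18/25, sR=90/229; mL=90/229, mR=-6372/5725; mL+mR=-18/25 → advance -1; mR−mL=-8622/5725 → turn -1·90°
n=3: pose=(7,2,N); sL=45/136, sR=9/32; mL=9/32, mR=-333/544; mL+mR=-45/136 → advance -1; mR−mL=-243/272 → turn -1·90°
n=4: pose=(7,1,E); sL=90/277, sR=90/181; mL=90/181, mR=-41220/50137; mL+mR=-90/277 → advance -1; mR−mL=-66150/50137 → turn -1·90°
n=5: pose=(6,1,S); sL=9/13, sR=1; mL=1, mR=-22/13; mL+mR=-9/13 → advance -1; mR−mL=-35/13 → turn -1·90°

0 90/277 90/181 90/181 -41220/50137 7 1 E
1 9/13 1 1 -22/13 6 1 S
2 18/25 90/229 90/229 -6372/5725 6 2 W
3 45/136 9/32 9/32 -333/544 7 2 N
4 90/277 90/181 90/181 -41220/50137 7 1 E
5 9/13 1 1 -22/13 6 1 S
final 6 2 W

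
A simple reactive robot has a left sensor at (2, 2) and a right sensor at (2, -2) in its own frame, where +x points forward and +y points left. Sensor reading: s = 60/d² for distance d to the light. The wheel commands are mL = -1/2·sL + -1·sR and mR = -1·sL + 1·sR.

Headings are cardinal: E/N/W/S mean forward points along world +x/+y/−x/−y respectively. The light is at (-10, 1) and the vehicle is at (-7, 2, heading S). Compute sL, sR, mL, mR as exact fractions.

30/13 30 -405/13 360/13

left sensor world pos  = (-5, 0); dL² = 26
right sensor world pos = (-9, 0); dR² = 2
sL = 60/26 = 30/13
sR = 60/2 = 30
mL = -1/2·sL + -1·sR = -405/13
mR = -1·sL + 1·sR = 360/13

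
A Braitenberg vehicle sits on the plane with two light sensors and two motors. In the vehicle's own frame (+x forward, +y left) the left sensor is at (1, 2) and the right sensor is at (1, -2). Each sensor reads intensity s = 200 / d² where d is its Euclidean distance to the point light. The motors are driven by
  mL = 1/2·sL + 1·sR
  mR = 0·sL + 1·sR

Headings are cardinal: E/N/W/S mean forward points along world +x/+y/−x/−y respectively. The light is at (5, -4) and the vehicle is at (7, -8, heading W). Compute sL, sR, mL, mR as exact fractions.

200/37 40 1580/37 40

left sensor world pos  = (6, -10); dL² = 37
right sensor world pos = (6, -6); dR² = 5
sL = 200/37 = 200/37
sR = 200/5 = 40
mL = 1/2·sL + 1·sR = 1580/37
mR = 0·sL + 1·sR = 40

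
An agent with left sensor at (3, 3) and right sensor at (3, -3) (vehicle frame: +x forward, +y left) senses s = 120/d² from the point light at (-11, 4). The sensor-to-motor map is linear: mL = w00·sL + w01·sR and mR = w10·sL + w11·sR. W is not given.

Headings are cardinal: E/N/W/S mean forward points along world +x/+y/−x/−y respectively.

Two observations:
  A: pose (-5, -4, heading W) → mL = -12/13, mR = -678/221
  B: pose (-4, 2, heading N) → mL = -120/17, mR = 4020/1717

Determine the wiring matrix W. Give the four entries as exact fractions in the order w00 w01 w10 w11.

-1 0 1/2 -1

obs A: pose=(-5,-4,W) → sL=12/13, sR=60/17, mL=-12/13, mR=-678/221
obs B: pose=(-4,2,N) → sL=120/17, sR=120/101, mL=-120/17, mR=4020/1717
sensor matrix S = [[12/13, 60/17], [120/17, 120/101]]; det S = -9037440/379457
solve [mL_A; mL_B] = S·[w00; w01] and [mR_A; mR_B] = S·[w10; w11]:
  w00 = -1, w01 = 0, w10 = 1/2, w11 = -1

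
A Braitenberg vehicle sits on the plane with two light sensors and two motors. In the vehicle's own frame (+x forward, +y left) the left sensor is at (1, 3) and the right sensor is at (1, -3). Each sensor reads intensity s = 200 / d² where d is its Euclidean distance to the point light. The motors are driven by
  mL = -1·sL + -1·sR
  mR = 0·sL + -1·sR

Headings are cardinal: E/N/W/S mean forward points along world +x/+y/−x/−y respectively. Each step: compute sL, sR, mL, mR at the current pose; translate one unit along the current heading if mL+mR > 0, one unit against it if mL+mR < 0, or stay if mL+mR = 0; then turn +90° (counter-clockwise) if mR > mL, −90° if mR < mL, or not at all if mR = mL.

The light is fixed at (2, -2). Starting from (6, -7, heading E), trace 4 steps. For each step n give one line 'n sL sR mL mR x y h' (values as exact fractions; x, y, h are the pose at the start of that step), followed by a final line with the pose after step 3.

n=0: pose=(6,-7,E); sL=200/29, sR=200/89; mL=-23600/2581, mR=-200/89; mL+mR=-29400/2581 → advance -1; mR−mL=200/29 → turn +1·90°
n=1: pose=(5,-7,N); sL=25/2, sR=50/13; mL=-425/26, mR=-50/13; mL+mR=-525/26 → advance -1; mR−mL=25/2 → turn +1·90°
n=2: pose=(5,-8,W); sL=40/17, sR=200/13; mL=-3920/221, mR=-200/13; mL+mR=-7320/221 → advance -1; mR−mL=40/17 → turn +1·90°
n=3: pose=(6,-8,S); sL=100/49, sR=4; mL=-296/49, mR=-4; mL+mR=-492/49 → advance -1; mR−mL=100/49 → turn +1·90°

0 200/29 200/89 -23600/2581 -200/89 6 -7 E
1 25/2 50/13 -425/26 -50/13 5 -7 N
2 40/17 200/13 -3920/221 -200/13 5 -8 W
3 100/49 4 -296/49 -4 6 -8 S
final 6 -7 E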